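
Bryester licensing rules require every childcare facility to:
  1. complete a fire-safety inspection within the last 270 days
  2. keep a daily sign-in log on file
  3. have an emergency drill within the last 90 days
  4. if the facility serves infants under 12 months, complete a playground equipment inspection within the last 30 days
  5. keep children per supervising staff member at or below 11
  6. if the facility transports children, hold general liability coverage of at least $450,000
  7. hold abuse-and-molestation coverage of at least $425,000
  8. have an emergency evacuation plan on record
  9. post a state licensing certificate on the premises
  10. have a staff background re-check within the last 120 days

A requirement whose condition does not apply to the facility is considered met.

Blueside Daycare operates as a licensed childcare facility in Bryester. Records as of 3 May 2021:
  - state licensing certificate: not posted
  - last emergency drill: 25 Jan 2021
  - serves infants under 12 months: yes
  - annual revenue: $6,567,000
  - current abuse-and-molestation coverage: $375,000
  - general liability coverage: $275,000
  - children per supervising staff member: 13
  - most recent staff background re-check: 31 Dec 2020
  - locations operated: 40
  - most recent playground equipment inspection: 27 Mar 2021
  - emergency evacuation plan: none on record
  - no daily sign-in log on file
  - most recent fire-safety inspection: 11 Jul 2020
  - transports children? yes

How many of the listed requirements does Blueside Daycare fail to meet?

10

1. fire-safety inspection 296 days ago vs limit 270 → not met
2. daily sign-in log absent → not met
3. emergency drill 98 days ago vs limit 90 → not met
4. condition 'serves infants under 12 months' holds; playground equipment inspection 37 days ago vs limit 30 → not met
5. children per supervising staff member 13 > 11 → not met
6. condition 'transports children' holds; general liability coverage $275,000 < $450,000 → not met
7. abuse-and-molestation coverage $375,000 < $425,000 → not met
8. emergency evacuation plan absent → not met
9. state licensing certificate absent → not met
10. staff background re-check 123 days ago vs limit 120 → not met
Not met: 10 of 10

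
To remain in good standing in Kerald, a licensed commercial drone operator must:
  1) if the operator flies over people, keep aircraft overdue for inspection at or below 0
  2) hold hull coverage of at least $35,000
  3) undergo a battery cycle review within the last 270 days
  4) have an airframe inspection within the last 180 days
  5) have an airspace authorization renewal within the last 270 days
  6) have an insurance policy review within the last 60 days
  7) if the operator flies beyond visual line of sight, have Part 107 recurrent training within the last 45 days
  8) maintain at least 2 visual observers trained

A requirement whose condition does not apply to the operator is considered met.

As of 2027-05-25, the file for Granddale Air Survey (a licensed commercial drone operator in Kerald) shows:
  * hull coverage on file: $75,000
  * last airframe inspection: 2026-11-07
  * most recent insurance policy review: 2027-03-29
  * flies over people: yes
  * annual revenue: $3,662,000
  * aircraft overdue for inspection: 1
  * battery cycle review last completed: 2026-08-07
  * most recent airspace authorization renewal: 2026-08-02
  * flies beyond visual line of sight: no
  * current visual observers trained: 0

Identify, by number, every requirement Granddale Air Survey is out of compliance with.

1. condition 'flies over people' holds; aircraft overdue for inspection 1 > 0 → not met
2. hull coverage $75,000 ≥ $35,000 → met
3. battery cycle review 291 days ago vs limit 270 → not met
4. airframe inspection 199 days ago vs limit 180 → not met
5. airspace authorization renewal 296 days ago vs limit 270 → not met
6. insurance policy review 57 days ago vs limit 60 → met
7. condition 'flies beyond visual line of sight' does not hold → requirement n/a → met
8. visual observers trained 0 < 2 → not met
Not met: 1, 3, 4, 5, 8

1, 3, 4, 5, 8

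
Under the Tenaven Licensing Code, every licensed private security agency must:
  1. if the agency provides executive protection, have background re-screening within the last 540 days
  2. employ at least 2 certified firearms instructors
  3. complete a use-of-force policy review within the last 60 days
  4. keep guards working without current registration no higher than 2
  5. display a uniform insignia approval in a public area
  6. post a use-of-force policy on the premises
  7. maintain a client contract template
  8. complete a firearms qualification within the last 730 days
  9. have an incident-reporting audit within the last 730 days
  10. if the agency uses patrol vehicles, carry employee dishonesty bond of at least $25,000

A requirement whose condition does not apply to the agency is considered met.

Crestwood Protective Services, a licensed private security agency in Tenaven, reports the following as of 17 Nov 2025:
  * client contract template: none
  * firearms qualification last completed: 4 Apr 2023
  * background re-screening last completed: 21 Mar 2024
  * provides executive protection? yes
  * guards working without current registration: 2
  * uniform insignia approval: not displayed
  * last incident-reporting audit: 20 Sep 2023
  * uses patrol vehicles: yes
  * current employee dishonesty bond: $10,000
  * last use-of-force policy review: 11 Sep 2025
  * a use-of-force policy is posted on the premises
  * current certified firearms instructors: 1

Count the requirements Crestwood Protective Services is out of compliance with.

1. condition 'provides executive protection' holds; background re-screening 606 days ago vs limit 540 → not met
2. certified firearms instructors 1 < 2 → not met
3. use-of-force policy review 67 days ago vs limit 60 → not met
4. guards working without current registration 2 ≤ 2 → met
5. uniform insignia approval absent → not met
6. use-of-force policy present → met
7. client contract template absent → not met
8. firearms qualification 958 days ago vs limit 730 → not met
9. incident-reporting audit 789 days ago vs limit 730 → not met
10. condition 'uses patrol vehicles' holds; employee dishonesty bond $10,000 < $25,000 → not met
Not met: 8 of 10

8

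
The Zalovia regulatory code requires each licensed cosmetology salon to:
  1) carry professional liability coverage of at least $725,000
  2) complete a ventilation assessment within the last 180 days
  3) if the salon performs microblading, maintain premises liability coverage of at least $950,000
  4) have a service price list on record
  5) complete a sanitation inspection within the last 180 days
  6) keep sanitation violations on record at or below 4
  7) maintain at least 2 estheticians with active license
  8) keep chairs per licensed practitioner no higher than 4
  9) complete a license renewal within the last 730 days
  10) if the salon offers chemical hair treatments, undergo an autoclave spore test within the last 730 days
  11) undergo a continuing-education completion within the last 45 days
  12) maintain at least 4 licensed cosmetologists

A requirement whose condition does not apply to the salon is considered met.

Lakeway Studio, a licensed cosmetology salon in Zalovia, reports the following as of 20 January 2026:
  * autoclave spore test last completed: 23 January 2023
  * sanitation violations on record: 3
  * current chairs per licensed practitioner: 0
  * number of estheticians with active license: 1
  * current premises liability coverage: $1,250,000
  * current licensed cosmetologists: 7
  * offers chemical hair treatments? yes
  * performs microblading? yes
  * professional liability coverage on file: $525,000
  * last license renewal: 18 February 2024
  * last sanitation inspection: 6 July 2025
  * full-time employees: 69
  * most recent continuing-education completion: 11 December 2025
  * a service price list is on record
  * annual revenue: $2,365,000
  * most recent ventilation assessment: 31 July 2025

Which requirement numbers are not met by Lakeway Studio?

1. professional liability coverage $525,000 < $725,000 → not met
2. ventilation assessment 173 days ago vs limit 180 → met
3. condition 'performs microblading' holds; premises liability coverage $1,250,000 ≥ $950,000 → met
4. service price list present → met
5. sanitation inspection 198 days ago vs limit 180 → not met
6. sanitation violations on record 3 ≤ 4 → met
7. estheticians with active license 1 < 2 → not met
8. chairs per licensed practitioner 0 ≤ 4 → met
9. license renewal 702 days ago vs limit 730 → met
10. condition 'offers chemical hair treatments' holds; autoclave spore test 1093 days ago vs limit 730 → not met
11. continuing-education completion 40 days ago vs limit 45 → met
12. licensed cosmetologists 7 ≥ 4 → met
Not met: 1, 5, 7, 10

1, 5, 7, 10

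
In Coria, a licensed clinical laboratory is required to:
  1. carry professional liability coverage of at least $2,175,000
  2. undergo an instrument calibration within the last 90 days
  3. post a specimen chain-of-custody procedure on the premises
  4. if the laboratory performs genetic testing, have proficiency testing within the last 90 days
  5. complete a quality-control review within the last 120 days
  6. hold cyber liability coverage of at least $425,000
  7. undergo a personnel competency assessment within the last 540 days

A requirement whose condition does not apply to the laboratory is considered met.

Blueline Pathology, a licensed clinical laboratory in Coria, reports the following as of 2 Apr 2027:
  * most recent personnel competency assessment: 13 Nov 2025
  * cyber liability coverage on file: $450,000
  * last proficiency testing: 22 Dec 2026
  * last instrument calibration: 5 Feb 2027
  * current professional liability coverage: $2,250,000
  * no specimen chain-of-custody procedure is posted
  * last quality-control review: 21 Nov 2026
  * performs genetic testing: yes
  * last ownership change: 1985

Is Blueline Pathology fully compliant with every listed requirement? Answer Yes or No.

No

1. professional liability coverage $2,250,000 ≥ $2,175,000 → met
2. instrument calibration 56 days ago vs limit 90 → met
3. specimen chain-of-custody procedure absent → not met
4. condition 'performs genetic testing' holds; proficiency testing 101 days ago vs limit 90 → not met
5. quality-control review 132 days ago vs limit 120 → not met
6. cyber liability coverage $450,000 ≥ $425,000 → met
7. personnel competency assessment 505 days ago vs limit 540 → met
Not met: 3, 4, 5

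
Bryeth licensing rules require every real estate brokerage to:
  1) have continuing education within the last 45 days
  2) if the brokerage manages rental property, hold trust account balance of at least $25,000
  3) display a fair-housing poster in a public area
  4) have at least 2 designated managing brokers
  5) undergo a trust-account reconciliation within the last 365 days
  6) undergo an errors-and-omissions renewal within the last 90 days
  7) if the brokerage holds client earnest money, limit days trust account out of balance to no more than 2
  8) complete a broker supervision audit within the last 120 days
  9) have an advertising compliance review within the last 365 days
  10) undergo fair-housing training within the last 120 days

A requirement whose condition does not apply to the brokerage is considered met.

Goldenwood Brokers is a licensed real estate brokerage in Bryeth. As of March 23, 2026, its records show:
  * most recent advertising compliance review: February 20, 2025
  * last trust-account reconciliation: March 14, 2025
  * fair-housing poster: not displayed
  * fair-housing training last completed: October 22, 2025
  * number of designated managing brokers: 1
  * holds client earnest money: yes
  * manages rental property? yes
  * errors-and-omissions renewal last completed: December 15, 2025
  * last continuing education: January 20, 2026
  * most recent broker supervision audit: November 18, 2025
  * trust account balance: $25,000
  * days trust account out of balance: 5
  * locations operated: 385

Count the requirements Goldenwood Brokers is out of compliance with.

1. continuing education 62 days ago vs limit 45 → not met
2. condition 'manages rental property' holds; trust account balance $25,000 ≥ $25,000 → met
3. fair-housing poster absent → not met
4. designated managing brokers 1 < 2 → not met
5. trust-account reconciliation 374 days ago vs limit 365 → not met
6. errors-and-omissions renewal 98 days ago vs limit 90 → not met
7. condition 'holds client earnest money' holds; days trust account out of balance 5 > 2 → not met
8. broker supervision audit 125 days ago vs limit 120 → not met
9. advertising compliance review 396 days ago vs limit 365 → not met
10. fair-housing training 152 days ago vs limit 120 → not met
Not met: 9 of 10

9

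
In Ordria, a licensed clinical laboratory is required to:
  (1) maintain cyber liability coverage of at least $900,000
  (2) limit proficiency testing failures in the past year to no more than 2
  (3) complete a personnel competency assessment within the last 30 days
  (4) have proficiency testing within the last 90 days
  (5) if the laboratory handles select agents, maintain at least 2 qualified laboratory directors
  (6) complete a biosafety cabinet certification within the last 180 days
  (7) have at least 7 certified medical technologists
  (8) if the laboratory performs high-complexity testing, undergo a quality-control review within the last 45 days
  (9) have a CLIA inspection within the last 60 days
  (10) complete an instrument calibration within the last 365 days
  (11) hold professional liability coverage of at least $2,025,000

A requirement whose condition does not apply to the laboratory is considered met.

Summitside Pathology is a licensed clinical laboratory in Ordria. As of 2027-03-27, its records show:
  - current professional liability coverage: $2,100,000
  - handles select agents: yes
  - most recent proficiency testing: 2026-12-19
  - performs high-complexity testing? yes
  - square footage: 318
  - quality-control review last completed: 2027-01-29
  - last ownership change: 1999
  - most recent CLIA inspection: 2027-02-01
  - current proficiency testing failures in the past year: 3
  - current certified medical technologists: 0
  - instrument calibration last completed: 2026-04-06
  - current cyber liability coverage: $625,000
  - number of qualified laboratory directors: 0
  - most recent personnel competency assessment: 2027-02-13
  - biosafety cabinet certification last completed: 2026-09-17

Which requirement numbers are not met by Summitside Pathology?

1, 2, 3, 4, 5, 6, 7, 8

1. cyber liability coverage $625,000 < $900,000 → not met
2. proficiency testing failures in the past year 3 > 2 → not met
3. personnel competency assessment 42 days ago vs limit 30 → not met
4. proficiency testing 98 days ago vs limit 90 → not met
5. condition 'handles select agents' holds; qualified laboratory directors 0 < 2 → not met
6. biosafety cabinet certification 191 days ago vs limit 180 → not met
7. certified medical technologists 0 < 7 → not met
8. condition 'performs high-complexity testing' holds; quality-control review 57 days ago vs limit 45 → not met
9. CLIA inspection 54 days ago vs limit 60 → met
10. instrument calibration 355 days ago vs limit 365 → met
11. professional liability coverage $2,100,000 ≥ $2,025,000 → met
Not met: 1, 2, 3, 4, 5, 6, 7, 8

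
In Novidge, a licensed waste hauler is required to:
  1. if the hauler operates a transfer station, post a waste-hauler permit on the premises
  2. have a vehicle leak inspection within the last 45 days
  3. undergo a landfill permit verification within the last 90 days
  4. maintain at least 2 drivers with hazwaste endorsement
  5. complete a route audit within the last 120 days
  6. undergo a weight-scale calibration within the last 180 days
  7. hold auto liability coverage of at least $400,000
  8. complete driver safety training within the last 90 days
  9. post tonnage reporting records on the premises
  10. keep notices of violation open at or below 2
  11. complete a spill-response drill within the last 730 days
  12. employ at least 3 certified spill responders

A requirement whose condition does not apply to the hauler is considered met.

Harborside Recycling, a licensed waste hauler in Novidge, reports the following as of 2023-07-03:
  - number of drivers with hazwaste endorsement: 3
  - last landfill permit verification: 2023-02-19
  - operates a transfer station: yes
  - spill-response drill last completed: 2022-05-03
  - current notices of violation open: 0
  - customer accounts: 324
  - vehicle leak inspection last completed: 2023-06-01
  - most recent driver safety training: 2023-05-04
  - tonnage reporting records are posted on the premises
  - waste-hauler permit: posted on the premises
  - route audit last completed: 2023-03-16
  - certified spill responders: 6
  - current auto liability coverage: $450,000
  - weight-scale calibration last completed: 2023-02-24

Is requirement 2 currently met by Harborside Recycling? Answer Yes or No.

Yes

2. vehicle leak inspection 32 days ago vs limit 45 → met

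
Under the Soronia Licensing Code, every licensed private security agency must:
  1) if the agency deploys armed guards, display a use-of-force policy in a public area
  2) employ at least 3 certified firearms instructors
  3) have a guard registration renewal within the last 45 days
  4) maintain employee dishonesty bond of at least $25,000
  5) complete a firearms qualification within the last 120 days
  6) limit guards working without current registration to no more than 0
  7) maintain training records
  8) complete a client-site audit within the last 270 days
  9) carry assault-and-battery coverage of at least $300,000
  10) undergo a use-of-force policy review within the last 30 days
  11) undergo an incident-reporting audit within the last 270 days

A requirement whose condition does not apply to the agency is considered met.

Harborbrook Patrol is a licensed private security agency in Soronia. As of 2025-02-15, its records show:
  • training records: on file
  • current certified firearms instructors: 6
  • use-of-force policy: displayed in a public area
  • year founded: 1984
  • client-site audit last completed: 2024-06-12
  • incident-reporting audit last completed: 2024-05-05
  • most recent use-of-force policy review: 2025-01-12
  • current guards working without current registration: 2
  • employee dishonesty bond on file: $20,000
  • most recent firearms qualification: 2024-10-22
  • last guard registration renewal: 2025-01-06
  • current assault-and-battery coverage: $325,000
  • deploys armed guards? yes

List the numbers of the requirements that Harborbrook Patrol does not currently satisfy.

1. condition 'deploys armed guards' holds; use-of-force policy present → met
2. certified firearms instructors 6 ≥ 3 → met
3. guard registration renewal 40 days ago vs limit 45 → met
4. employee dishonesty bond $20,000 < $25,000 → not met
5. firearms qualification 116 days ago vs limit 120 → met
6. guards working without current registration 2 > 0 → not met
7. training records present → met
8. client-site audit 248 days ago vs limit 270 → met
9. assault-and-battery coverage $325,000 ≥ $300,000 → met
10. use-of-force policy review 34 days ago vs limit 30 → not met
11. incident-reporting audit 286 days ago vs limit 270 → not met
Not met: 4, 6, 10, 11

4, 6, 10, 11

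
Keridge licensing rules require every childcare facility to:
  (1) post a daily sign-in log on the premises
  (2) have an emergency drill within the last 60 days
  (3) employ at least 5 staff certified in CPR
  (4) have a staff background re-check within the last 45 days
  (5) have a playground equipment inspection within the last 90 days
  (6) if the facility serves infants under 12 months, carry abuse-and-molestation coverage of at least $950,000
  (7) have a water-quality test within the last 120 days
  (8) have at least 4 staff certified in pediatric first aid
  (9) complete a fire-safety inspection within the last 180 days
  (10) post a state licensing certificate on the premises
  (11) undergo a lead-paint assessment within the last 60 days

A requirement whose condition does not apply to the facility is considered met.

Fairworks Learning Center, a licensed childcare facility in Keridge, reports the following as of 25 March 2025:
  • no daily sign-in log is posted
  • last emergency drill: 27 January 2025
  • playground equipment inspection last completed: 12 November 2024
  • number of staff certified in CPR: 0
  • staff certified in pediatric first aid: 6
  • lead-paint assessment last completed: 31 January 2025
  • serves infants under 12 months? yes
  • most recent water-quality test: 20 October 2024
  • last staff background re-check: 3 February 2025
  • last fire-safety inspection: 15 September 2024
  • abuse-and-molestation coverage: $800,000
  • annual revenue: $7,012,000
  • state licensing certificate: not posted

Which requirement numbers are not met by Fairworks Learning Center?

1. daily sign-in log absent → not met
2. emergency drill 57 days ago vs limit 60 → met
3. staff certified in CPR 0 < 5 → not met
4. staff background re-check 50 days ago vs limit 45 → not met
5. playground equipment inspection 133 days ago vs limit 90 → not met
6. condition 'serves infants under 12 months' holds; abuse-and-molestation coverage $800,000 < $950,000 → not met
7. water-quality test 156 days ago vs limit 120 → not met
8. staff certified in pediatric first aid 6 ≥ 4 → met
9. fire-safety inspection 191 days ago vs limit 180 → not met
10. state licensing certificate absent → not met
11. lead-paint assessment 53 days ago vs limit 60 → met
Not met: 1, 3, 4, 5, 6, 7, 9, 10

1, 3, 4, 5, 6, 7, 9, 10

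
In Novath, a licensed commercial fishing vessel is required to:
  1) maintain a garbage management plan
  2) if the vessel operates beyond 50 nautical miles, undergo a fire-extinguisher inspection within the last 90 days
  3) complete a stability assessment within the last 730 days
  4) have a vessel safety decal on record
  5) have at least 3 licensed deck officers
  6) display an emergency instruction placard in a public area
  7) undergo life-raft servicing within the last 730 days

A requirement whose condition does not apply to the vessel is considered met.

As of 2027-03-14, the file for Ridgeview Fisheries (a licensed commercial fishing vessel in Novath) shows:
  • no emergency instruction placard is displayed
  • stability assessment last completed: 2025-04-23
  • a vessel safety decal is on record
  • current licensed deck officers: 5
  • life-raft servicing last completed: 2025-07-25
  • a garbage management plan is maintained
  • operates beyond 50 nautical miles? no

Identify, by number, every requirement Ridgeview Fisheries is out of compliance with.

1. garbage management plan present → met
2. condition 'operates beyond 50 nautical miles' does not hold → requirement n/a → met
3. stability assessment 690 days ago vs limit 730 → met
4. vessel safety decal present → met
5. licensed deck officers 5 ≥ 3 → met
6. emergency instruction placard absent → not met
7. life-raft servicing 597 days ago vs limit 730 → met
Not met: 6

6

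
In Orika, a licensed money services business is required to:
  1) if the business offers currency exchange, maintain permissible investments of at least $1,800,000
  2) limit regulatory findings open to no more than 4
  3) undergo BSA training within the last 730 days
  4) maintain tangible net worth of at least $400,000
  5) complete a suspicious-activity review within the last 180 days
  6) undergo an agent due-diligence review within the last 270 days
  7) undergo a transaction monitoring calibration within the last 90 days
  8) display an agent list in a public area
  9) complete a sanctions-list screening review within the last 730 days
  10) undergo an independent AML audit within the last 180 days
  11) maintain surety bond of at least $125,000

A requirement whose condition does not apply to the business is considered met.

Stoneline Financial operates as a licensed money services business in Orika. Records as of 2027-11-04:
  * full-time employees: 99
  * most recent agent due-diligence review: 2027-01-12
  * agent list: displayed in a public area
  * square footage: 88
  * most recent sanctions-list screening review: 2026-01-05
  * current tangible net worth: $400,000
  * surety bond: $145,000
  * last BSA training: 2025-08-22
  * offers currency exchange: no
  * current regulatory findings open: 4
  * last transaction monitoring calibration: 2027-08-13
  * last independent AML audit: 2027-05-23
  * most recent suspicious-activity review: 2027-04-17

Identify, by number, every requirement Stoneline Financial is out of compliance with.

3, 5, 6

1. condition 'offers currency exchange' does not hold → requirement n/a → met
2. regulatory findings open 4 ≤ 4 → met
3. BSA training 804 days ago vs limit 730 → not met
4. tangible net worth $400,000 ≥ $400,000 → met
5. suspicious-activity review 201 days ago vs limit 180 → not met
6. agent due-diligence review 296 days ago vs limit 270 → not met
7. transaction monitoring calibration 83 days ago vs limit 90 → met
8. agent list present → met
9. sanctions-list screening review 668 days ago vs limit 730 → met
10. independent AML audit 165 days ago vs limit 180 → met
11. surety bond $145,000 ≥ $125,000 → met
Not met: 3, 5, 6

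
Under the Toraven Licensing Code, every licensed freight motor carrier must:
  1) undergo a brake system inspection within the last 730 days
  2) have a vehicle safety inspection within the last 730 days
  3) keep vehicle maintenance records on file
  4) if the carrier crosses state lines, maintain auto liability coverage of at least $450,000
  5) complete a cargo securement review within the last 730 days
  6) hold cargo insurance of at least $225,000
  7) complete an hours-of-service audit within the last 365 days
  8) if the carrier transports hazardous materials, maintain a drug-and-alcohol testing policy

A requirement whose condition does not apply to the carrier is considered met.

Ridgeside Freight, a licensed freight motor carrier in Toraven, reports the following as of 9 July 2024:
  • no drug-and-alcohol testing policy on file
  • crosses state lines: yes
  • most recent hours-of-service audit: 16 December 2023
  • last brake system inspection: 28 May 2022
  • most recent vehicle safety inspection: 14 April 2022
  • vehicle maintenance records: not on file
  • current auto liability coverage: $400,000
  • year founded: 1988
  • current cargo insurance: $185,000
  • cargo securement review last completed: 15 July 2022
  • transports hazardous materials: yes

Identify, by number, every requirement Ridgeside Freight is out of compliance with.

1. brake system inspection 773 days ago vs limit 730 → not met
2. vehicle safety inspection 817 days ago vs limit 730 → not met
3. vehicle maintenance records absent → not met
4. condition 'crosses state lines' holds; auto liability coverage $400,000 < $450,000 → not met
5. cargo securement review 725 days ago vs limit 730 → met
6. cargo insurance $185,000 < $225,000 → not met
7. hours-of-service audit 206 days ago vs limit 365 → met
8. condition 'transports hazardous materials' holds; drug-and-alcohol testing policy absent → not met
Not met: 1, 2, 3, 4, 6, 8

1, 2, 3, 4, 6, 8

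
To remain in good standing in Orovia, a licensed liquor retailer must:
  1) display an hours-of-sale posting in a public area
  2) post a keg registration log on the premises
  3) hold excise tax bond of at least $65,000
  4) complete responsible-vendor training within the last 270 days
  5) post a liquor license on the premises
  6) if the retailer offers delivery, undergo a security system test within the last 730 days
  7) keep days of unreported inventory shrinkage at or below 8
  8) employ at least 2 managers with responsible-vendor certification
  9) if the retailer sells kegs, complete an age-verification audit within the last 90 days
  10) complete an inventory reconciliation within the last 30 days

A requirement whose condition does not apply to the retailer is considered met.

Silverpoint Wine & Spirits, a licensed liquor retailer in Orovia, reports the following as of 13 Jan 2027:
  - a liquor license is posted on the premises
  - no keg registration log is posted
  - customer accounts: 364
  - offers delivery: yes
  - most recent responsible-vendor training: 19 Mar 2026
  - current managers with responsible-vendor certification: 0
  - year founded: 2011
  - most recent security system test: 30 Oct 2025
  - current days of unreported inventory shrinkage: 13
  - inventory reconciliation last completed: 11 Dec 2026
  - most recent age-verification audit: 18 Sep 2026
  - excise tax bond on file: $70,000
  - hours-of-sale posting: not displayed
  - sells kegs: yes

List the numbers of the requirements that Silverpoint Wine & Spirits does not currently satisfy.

1, 2, 4, 7, 8, 9, 10

1. hours-of-sale posting absent → not met
2. keg registration log absent → not met
3. excise tax bond $70,000 ≥ $65,000 → met
4. responsible-vendor training 300 days ago vs limit 270 → not met
5. liquor license present → met
6. condition 'offers delivery' holds; security system test 440 days ago vs limit 730 → met
7. days of unreported inventory shrinkage 13 > 8 → not met
8. managers with responsible-vendor certification 0 < 2 → not met
9. condition 'sells kegs' holds; age-verification audit 117 days ago vs limit 90 → not met
10. inventory reconciliation 33 days ago vs limit 30 → not met
Not met: 1, 2, 4, 7, 8, 9, 10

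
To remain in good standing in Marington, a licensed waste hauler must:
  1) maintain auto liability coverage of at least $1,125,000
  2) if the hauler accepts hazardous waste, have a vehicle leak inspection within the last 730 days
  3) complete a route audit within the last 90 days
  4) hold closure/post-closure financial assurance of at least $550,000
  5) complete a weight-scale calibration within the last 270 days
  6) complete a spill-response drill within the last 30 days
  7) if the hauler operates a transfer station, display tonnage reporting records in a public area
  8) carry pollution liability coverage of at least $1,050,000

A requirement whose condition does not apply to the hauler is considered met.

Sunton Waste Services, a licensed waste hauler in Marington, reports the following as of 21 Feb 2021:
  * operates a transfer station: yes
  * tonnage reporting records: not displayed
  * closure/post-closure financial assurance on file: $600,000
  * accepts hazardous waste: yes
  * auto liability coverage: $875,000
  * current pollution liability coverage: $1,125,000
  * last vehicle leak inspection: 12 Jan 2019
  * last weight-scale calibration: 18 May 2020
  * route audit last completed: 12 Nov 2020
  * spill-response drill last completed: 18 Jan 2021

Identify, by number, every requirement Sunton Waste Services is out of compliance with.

1. auto liability coverage $875,000 < $1,125,000 → not met
2. condition 'accepts hazardous waste' holds; vehicle leak inspection 771 days ago vs limit 730 → not met
3. route audit 101 days ago vs limit 90 → not met
4. closure/post-closure financial assurance $600,000 ≥ $550,000 → met
5. weight-scale calibration 279 days ago vs limit 270 → not met
6. spill-response drill 34 days ago vs limit 30 → not met
7. condition 'operates a transfer station' holds; tonnage reporting records absent → not met
8. pollution liability coverage $1,125,000 ≥ $1,050,000 → met
Not met: 1, 2, 3, 5, 6, 7

1, 2, 3, 5, 6, 7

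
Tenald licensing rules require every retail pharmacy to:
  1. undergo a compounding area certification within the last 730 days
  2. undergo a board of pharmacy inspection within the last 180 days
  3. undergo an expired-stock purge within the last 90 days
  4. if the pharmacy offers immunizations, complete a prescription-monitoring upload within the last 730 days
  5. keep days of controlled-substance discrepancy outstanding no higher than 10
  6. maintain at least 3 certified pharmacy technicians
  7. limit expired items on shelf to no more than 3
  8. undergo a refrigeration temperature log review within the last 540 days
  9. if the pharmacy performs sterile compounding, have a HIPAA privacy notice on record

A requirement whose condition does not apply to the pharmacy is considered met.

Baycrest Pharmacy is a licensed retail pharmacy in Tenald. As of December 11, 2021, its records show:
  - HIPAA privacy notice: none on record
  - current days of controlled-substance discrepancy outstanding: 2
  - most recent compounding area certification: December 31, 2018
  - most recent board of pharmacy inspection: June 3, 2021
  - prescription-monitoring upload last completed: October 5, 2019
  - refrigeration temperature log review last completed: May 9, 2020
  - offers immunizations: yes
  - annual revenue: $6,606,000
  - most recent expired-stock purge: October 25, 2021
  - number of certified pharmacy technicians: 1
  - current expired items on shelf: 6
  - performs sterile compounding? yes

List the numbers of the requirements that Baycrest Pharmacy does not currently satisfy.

1. compounding area certification 1076 days ago vs limit 730 → not met
2. board of pharmacy inspection 191 days ago vs limit 180 → not met
3. expired-stock purge 47 days ago vs limit 90 → met
4. condition 'offers immunizations' holds; prescription-monitoring upload 798 days ago vs limit 730 → not met
5. days of controlled-substance discrepancy outstanding 2 ≤ 10 → met
6. certified pharmacy technicians 1 < 3 → not met
7. expired items on shelf 6 > 3 → not met
8. refrigeration temperature log review 581 days ago vs limit 540 → not met
9. condition 'performs sterile compounding' holds; HIPAA privacy notice absent → not met
Not met: 1, 2, 4, 6, 7, 8, 9

1, 2, 4, 6, 7, 8, 9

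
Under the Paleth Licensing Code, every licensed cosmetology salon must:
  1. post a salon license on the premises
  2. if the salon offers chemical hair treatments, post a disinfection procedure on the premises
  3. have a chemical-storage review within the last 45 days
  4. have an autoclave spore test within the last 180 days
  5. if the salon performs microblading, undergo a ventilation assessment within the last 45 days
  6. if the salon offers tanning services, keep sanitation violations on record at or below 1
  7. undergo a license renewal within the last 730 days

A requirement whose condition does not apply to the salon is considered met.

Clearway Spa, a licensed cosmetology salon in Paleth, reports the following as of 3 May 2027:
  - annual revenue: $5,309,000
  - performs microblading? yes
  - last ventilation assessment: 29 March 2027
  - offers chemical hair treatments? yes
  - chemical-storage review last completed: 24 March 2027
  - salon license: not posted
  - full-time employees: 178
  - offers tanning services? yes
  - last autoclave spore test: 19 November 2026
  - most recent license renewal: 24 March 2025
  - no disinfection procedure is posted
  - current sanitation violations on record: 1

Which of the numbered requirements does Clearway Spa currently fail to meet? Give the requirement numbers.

1. salon license absent → not met
2. condition 'offers chemical hair treatments' holds; disinfection procedure absent → not met
3. chemical-storage review 40 days ago vs limit 45 → met
4. autoclave spore test 165 days ago vs limit 180 → met
5. condition 'performs microblading' holds; ventilation assessment 35 days ago vs limit 45 → met
6. condition 'offers tanning services' holds; sanitation violations on record 1 ≤ 1 → met
7. license renewal 770 days ago vs limit 730 → not met
Not met: 1, 2, 7

1, 2, 7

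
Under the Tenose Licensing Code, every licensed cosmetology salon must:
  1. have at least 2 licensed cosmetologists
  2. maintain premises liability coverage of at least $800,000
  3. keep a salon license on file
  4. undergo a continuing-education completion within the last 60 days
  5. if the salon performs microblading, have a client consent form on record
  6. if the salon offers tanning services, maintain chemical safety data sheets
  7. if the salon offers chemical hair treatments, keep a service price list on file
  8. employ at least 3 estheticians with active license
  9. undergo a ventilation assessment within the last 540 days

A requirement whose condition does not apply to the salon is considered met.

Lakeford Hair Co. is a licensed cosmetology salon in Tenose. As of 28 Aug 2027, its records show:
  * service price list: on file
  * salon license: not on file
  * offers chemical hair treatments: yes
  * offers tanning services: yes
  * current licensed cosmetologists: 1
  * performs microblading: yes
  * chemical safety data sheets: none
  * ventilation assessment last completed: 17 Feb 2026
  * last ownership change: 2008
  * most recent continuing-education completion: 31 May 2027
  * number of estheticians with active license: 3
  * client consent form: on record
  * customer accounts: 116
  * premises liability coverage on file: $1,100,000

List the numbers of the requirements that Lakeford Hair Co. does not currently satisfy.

1, 3, 4, 6, 9

1. licensed cosmetologists 1 < 2 → not met
2. premises liability coverage $1,100,000 ≥ $800,000 → met
3. salon license absent → not met
4. continuing-education completion 89 days ago vs limit 60 → not met
5. condition 'performs microblading' holds; client consent form present → met
6. condition 'offers tanning services' holds; chemical safety data sheets absent → not met
7. condition 'offers chemical hair treatments' holds; service price list present → met
8. estheticians with active license 3 ≥ 3 → met
9. ventilation assessment 557 days ago vs limit 540 → not met
Not met: 1, 3, 4, 6, 9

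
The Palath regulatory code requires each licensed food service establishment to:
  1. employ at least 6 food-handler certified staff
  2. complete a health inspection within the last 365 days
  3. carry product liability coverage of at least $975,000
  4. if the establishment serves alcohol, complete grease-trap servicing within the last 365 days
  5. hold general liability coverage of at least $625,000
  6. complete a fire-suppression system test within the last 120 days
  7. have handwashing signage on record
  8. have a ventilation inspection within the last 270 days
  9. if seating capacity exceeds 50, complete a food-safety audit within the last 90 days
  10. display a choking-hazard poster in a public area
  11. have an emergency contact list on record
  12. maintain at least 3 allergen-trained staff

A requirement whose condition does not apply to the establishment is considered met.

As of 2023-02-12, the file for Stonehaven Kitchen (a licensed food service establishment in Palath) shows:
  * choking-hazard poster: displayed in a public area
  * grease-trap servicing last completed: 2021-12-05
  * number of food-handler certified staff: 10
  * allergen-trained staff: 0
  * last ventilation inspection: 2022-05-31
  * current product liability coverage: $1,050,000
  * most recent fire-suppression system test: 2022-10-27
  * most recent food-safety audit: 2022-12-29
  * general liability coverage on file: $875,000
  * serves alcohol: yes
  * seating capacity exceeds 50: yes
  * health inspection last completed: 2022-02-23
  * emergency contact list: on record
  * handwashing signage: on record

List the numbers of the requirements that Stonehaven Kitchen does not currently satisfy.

1. food-handler certified staff 10 ≥ 6 → met
2. health inspection 354 days ago vs limit 365 → met
3. product liability coverage $1,050,000 ≥ $975,000 → met
4. condition 'serves alcohol' holds; grease-trap servicing 434 days ago vs limit 365 → not met
5. general liability coverage $875,000 ≥ $625,000 → met
6. fire-suppression system test 108 days ago vs limit 120 → met
7. handwashing signage present → met
8. ventilation inspection 257 days ago vs limit 270 → met
9. condition 'seating capacity exceeds 50' holds; food-safety audit 45 days ago vs limit 90 → met
10. choking-hazard poster present → met
11. emergency contact list present → met
12. allergen-trained staff 0 < 3 → not met
Not met: 4, 12

4, 12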